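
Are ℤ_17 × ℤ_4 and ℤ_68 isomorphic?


Comparing ℤ_17 × ℤ_4 and ℤ_68:
gcd(17,4) = 1, so ℤ_17 × ℤ_4 ≅ ℤ_68 (CRT)

Yes, ℤ_17 × ℤ_4 ≅ ℤ_68


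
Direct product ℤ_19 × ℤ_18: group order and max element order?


|ℤ_19 × ℤ_18| = 19 × 18 = 342
Max element order = lcm(19,18) = 342
Cyclic? Yes (gcd=1)

|ℤ_19×ℤ_18| = 342, max element order = 342


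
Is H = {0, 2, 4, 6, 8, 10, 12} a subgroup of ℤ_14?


Subgroup test for H = {0, 2, 4, 6, 8, 10, 12} in (ℤ_14, +):
(1) 0 ∈ H? Yes
(2) Closure: for all a,b ∈ H, (a+b) mod 14 ∈ H? Yes
(3) Inverses: for all a ∈ H, -a mod 14 ∈ H? Yes

Yes, H is a subgroup of ℤ_14


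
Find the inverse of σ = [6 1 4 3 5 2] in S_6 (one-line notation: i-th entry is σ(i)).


To find σ⁻¹, swap domain and range:
σ(1) = 6 → σ⁻¹(6) = 1
σ(2) = 1 → σ⁻¹(1) = 2
σ(3) = 4 → σ⁻¹(4) = 3
σ(4) = 3 → σ⁻¹(3) = 4
σ(5) = 5 → σ⁻¹(5) = 5
σ(6) = 2 → σ⁻¹(2) = 6

σ⁻¹ = [2 6 4 3 5 1]


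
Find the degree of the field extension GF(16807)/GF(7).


GF(16807) = GF(7^5), so the extension degree is 5

[GF(16807)/GF(7)] = 5


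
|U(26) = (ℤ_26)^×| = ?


U(n) is the group of units mod n; |U(n)| = φ(n)
|U(26)| = φ(26) = 12

|U(26) = (ℤ_26)^×| = 12


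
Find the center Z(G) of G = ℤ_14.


Z(G) = {g ∈ G | gx = xg for all x ∈ G}
ℤ_14 is abelian, so Z(G) = G

Z(ℤ_14) = ℤ_14


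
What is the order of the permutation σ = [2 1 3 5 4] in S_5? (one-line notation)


Cycle decomposition: (1 2) (4 5)
Cycle lengths: 2, 2
Order = lcm(2, 2) = 2

ord(σ) = 2


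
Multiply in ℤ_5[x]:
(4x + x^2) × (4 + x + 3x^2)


Expand and collect like terms; reduce coefficients mod 5:
x^0: 0·4 = 0 ≡ 0 (mod 5)
x^1: 0·1 + 4·4 = 16 ≡ 1 (mod 5)
x^2: 0·3 + 4·1 + 1·4 = 8 ≡ 3 (mod 5)
x^3: 4·3 + 1·1 = 13 ≡ 3 (mod 5)
x^4: 1·3 = 3 ≡ 3 (mod 5)
Result: x + 3x^2 + 3x^3 + 3x^4

f · g = x + 3x^2 + 3x^3 + 3x^4


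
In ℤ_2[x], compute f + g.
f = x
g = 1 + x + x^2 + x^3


Add coefficients mod 2:
x^0: 0 + 1 = 1 (mod 2)
x^1: 1 + 1 = 0 (mod 2)
x^2: 0 + 1 = 1 (mod 2)
x^3: 0 + 1 = 1 (mod 2)
Result: 1 + x^2 + x^3

f + g = 1 + x^2 + x^3


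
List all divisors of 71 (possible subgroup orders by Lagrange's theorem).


Lagrange's theorem: |H| divides |G|
|G| = 71
Divisors of 71: 1, 71

Possible subgroup orders: {1, 71}


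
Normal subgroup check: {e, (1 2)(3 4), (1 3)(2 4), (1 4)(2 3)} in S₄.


H = {e, (1 2)(3 4), (1 3)(2 4), (1 4)(2 3)} in S₄
This is the Klein four-group V₄; it is normal in S₄ (it is a union of conjugacy classes)

Yes, normal subgroup


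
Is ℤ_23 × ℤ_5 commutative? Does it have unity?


Direct product ring; commutative with unity (1,1); but (1,0)·(0,1) = (0,0) gives zero divisors, so not an integral domain
Commutative: Yes
Integral domain: No
Has unity: Yes

ℤ_23 × ℤ_5: Commutative=Yes, Unity=Yes


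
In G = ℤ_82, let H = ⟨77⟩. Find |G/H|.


|⟨77⟩| = n / gcd(77, 82) = 82 / 1 = 82
H is normal (ℤ_82 is abelian).
|G/H| = |G| / |H| = 82 / 82 = 1

|G/H| = 1


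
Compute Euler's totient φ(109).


Factor n: 109 = 109
φ(n) = n · ∏(1 - 1/p) over distinct primes p | n
φ(109) = 109 · (1 - 1/109) = 108

φ(109) = 108


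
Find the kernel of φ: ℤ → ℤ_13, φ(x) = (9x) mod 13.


Kernel = preimage of identity
ker(φ) = {x ∈ ℤ : 9x ≡ 0 (mod 13)}. gcd(9,13) = 1, so 9x ≡ 0 (mod 13) ⟺ x ≡ 0 (mod 13/1 = 13). Hence ker(φ) = 13ℤ

ker(φ) = 13ℤ


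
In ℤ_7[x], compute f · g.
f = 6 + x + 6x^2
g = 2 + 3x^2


Expand and collect like terms; reduce coefficients mod 7:
x^0: 6·2 = 12 ≡ 5 (mod 7)
x^1: 6·0 + 1·2 = 2 ≡ 2 (mod 7)
x^2: 6·3 + 1·0 + 6·2 = 30 ≡ 2 (mod 7)
x^3: 1·3 + 6·0 = 3 ≡ 3 (mod 7)
x^4: 6·3 = 18 ≡ 4 (mod 7)
Result: 5 + 2x + 2x^2 + 3x^3 + 4x^4

f · g = 5 + 2x + 2x^2 + 3x^3 + 4x^4


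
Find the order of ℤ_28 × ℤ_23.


|A × B| = |A| · |B|
|ℤ_28 × ℤ_23| = 28 × 23 = 644

|ℤ_28 × ℤ_23| = 644


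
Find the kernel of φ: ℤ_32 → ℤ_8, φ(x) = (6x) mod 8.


Kernel = preimage of identity
ker(φ) = {x ∈ ℤ_32 : 6x ≡ 0 (mod 8)}. Since 8 | 32, φ is well-defined. The kernel is the cyclic subgroup ⟨4⟩ of ℤ_32 (order 8), i.e. {0, 4, 8, 12, 16, 20, 24, 28}

ker(φ) = {0, 4, 8, 12, 16, 20, 24, 28}


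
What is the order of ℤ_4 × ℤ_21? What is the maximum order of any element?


|ℤ_4 × ℤ_21| = 4 × 21 = 84
Max element order = lcm(4,21) = 84
Cyclic? Yes (gcd=1)

|ℤ_4×ℤ_21| = 84, max element order = 84


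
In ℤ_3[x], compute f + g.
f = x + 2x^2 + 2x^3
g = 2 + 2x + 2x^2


Add coefficients mod 3:
x^0: 0 + 2 = 2 (mod 3)
x^1: 1 + 2 = 0 (mod 3)
x^2: 2 + 2 = 1 (mod 3)
x^3: 2 + 0 = 2 (mod 3)
Result: 2 + x^2 + 2x^3

f + g = 2 + x^2 + 2x^3


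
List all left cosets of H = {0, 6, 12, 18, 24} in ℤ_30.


H = {0, 6, 12, 18, 24}, |H| = 5
Number of cosets = |G|/|H| = 30/5 = 6
0 + H = {0, 6, 12, 18, 24}
1 + H = {1, 7, 13, 19, 25}
2 + H = {2, 8, 14, 20, 26}
3 + H = {3, 9, 15, 21, 27}
4 + H = {4, 10, 16, 22, 28}
5 + H = {5, 11, 17, 23, 29}

Cosets: 0+H={0,6,12,18,24}; 1+H={1,7,13,19,25}; 2+H={2,8,14,20,26}; 3+H={3,9,15,21,27}; 4+H={4,10,16,22,28}; 5+H={5,11,17,23,29}


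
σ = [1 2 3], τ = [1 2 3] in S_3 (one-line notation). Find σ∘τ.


σ∘τ: apply τ first, then σ
1 →τ 1 →σ 1
2 →τ 2 →σ 2
3 →τ 3 →σ 3

σ∘τ = [1 2 3]


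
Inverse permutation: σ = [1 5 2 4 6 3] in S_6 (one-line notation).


To find σ⁻¹, swap domain and range:
σ(1) = 1 → σ⁻¹(1) = 1
σ(2) = 5 → σ⁻¹(5) = 2
σ(3) = 2 → σ⁻¹(2) = 3
σ(4) = 4 → σ⁻¹(4) = 4
σ(5) = 6 → σ⁻¹(6) = 5
σ(6) = 3 → σ⁻¹(3) = 6

σ⁻¹ = [1 3 6 4 2 5]


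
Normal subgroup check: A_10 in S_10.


H = A_10 in S_10
A_10 has index 2 in S_10, and every subgroup of index 2 is normal

Yes, normal subgroup


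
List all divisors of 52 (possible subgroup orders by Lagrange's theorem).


Lagrange's theorem: |H| divides |G|
|G| = 52
Divisors of 52: 1, 2, 4, 13, 26, 52

Possible subgroup orders: {1, 2, 4, 13, 26, 52}


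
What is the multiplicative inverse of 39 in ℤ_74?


Use the extended Euclidean algorithm to write 1 = 39·s + 74·t; then s mod 74 is the inverse.
Euclidean algorithm:
  39 = 0·74 + 39
  74 = 1·39 + 35
  39 = 1·35 + 4
  35 = 8·4 + 3
  4 = 1·3 + 1
  3 = 3·1 + 0
gcd(39,74) = 1
Back-substitution gives: 39·(19) + 74·(-10) = 1
So 39⁻¹ ≡ 19 ≡ 19 (mod 74)
Check: 39 × 19 = 741 ≡ 1 (mod 74) ✓

39⁻¹ ≡ 19 (mod 74)


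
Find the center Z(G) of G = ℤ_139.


Z(G) = {g ∈ G | gx = xg for all x ∈ G}
ℤ_139 is abelian, so Z(G) = G

Z(ℤ_139) = ℤ_139


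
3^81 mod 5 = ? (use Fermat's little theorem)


Fermat's little theorem: if p is prime and gcd(a,p)=1, then a^(p-1) ≡ 1 (mod p)
p = 5 is prime, gcd(3,5) = 1
Reduce exponent: 81 mod 4 = 1
So 3^81 ≡ 3^1 (mod 5)
3^1 mod 5 = 3

3^81 ≡ 3 (mod 5)


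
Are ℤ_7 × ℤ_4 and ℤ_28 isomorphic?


Comparing ℤ_7 × ℤ_4 and ℤ_28:
gcd(7,4) = 1, so ℤ_7 × ℤ_4 ≅ ℤ_28 (CRT)

Yes, ℤ_7 × ℤ_4 ≅ ℤ_28


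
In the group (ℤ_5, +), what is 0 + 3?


Operation: addition mod 5
0 + 3 = (a + b) mod 5 with a = 0, b = 3

0 + 3 = 3


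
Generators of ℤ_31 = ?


g generates ℤ_n iff gcd(g,n) = 1
Prime factors of 31: 31
Generators are g ∈ {1,...,30} not divisible by any of these primes.
Generators: {1, 2, 3, 4, 5, 6, 7, 8, 9, 10, 11, 12, 13, 14, 15, 16, 17, 18, 19, 20, 21, 22, 23, 24, 25, 26, 27, 28, 29, 30}
Number of generators = φ(31) = 30

Generators of ℤ_31 = {1, 2, 3, 4, 5, 6, 7, 8, 9, 10, 11, 12, 13, 14, 15, 16, 17, 18, 19, 20, 21, 22, 23, 24, 25, 26, 27, 28, 29, 30}


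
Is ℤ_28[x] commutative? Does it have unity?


ℤ_28 has zero divisors (2·14 ≡ 0), and these lift to constant zero divisors in ℤ_28[x]; so not an integral domain
Commutative: Yes
Integral domain: No
Has unity: Yes

ℤ_28[x]: Commutative=Yes, Unity=Yes


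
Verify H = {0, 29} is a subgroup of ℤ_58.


Subgroup test for H = {0, 29} in (ℤ_58, +):
(1) 0 ∈ H? Yes
(2) Closure: for all a,b ∈ H, (a+b) mod 58 ∈ H? Yes
(3) Inverses: for all a ∈ H, -a mod 58 ∈ H? Yes

Yes, H is a subgroup of ℤ_58


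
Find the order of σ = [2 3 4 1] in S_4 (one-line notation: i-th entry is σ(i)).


Cycle decomposition: (1 2 3 4)
Cycle lengths: 4
Order = lcm(4) = 4

ord(σ) = 4


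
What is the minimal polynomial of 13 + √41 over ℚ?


Let α = 13 + √41. Then α - 13 = √41, so (α - 13)² = 41, giving α² - 26α + 128 = 0. Degree 2 and α ∉ ℚ, so this is the minimal polynomial.

Minimal polynomial: x² - 26x + 128


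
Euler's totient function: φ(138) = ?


Factor n: 138 = 2 × 3 × 23
φ(n) = n · ∏(1 - 1/p) over distinct primes p | n
φ(138) = 138 · (1 - 1/2) · (1 - 1/3) · (1 - 1/23) = 44

φ(138) = 44


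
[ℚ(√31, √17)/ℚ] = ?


[ℚ(√31,√17):ℚ] = [ℚ(√31,√17):ℚ(√31)]·[ℚ(√31):ℚ] = 2·2 = 4

[ℚ(√31, √17)/ℚ] = 4


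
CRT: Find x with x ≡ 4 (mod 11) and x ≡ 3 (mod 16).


m₁ = 11, m₂ = 16, gcd = 1, so CRT applies. M = m₁·m₂ = 176
Let M₁ = M/m₁ = 16, M₂ = M/m₂ = 11
Find y₁ ≡ M₁⁻¹ (mod m₁): 16⁻¹ ≡ 9 (mod 11)
Find y₂ ≡ M₂⁻¹ (mod m₂): 11⁻¹ ≡ 3 (mod 16)
x = a₁·M₁·y₁ + a₂·M₂·y₂ = 4·16·9 + 3·11·3 = 675
Reduce mod 176: x ≡ 147
Check: 147 mod 11 = 4 ✓, 147 mod 16 = 3 ✓

x ≡ 147 (mod 176)


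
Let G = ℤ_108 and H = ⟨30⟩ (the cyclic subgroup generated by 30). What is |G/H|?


|⟨30⟩| = n / gcd(30, 108) = 108 / 6 = 18
H is normal (ℤ_108 is abelian).
|G/H| = |G| / |H| = 108 / 18 = 6

|G/H| = 6


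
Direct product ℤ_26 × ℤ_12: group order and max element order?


|ℤ_26 × ℤ_12| = 26 × 12 = 312
Max element order = lcm(26,12) = 156
Cyclic? No (gcd=2)

|ℤ_26×ℤ_12| = 312, max element order = 156


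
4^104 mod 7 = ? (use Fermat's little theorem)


Fermat's little theorem: if p is prime and gcd(a,p)=1, then a^(p-1) ≡ 1 (mod p)
p = 7 is prime, gcd(4,7) = 1
Reduce exponent: 104 mod 6 = 2
So 4^104 ≡ 4^2 (mod 7)
4^2 mod 7 = 2

4^104 ≡ 2 (mod 7)


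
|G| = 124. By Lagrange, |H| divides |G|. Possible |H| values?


Lagrange's theorem: |H| divides |G|
|G| = 124
Divisors of 124: 1, 2, 4, 31, 62, 124

Possible subgroup orders: {1, 2, 4, 31, 62, 124}


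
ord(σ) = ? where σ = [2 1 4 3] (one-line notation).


Cycle decomposition: (1 2) (3 4)
Cycle lengths: 2, 2
Order = lcm(2, 2) = 2

ord(σ) = 2


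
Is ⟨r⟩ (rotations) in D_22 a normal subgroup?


H = ⟨r⟩ (rotations) in D_22
The rotation subgroup ⟨r⟩ has index 2 in D_22, so it is normal

Yes, normal subgroup


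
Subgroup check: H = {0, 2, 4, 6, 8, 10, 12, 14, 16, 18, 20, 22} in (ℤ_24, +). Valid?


Subgroup test for H = {0, 2, 4, 6, 8, 10, 12, 14, 16, 18, 20, 22} in (ℤ_24, +):
(1) 0 ∈ H? Yes
(2) Closure: for all a,b ∈ H, (a+b) mod 24 ∈ H? Yes
(3) Inverses: for all a ∈ H, -a mod 24 ∈ H? Yes

Yes, H is a subgroup of ℤ_24


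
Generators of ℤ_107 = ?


g generates ℤ_n iff gcd(g,n) = 1
Prime factors of 107: 107
Generators are g ∈ {1,...,106} not divisible by any of these primes.
Generators: {1, 2, 3, 4, 5, 6, 7, 8, 9, 10, 11, 12, 13, 14, 15, 16, 17, 18, 19, 20, 21, 22, 23, 24, 25, 26, 27, 28, 29, 30, 31, 32, 33, 34, 35, 36, 37, 38, 39, 40, 41, 42, 43, 44, 45, 46, 47, 48, 49, 50, 51, 52, 53, 54, 55, 56, 57, 58, 59, 60, 61, 62, 63, 64, 65, 66, 67, 68, 69, 70, 71, 72, 73, 74, 75, 76, 77, 78, 79, 80, 81, 82, 83, 84, 85, 86, 87, 88, 89, 90, 91, 92, 93, 94, 95, 96, 97, 98, 99, 100, 101, 102, 103, 104, 105, 106}
Number of generators = φ(107) = 106

Generators of ℤ_107 = {1, 2, 3, 4, 5, 6, 7, 8, 9, 10, 11, 12, 13, 14, 15, 16, 17, 18, 19, 20, 21, 22, 23, 24, 25, 26, 27, 28, 29, 30, 31, 32, 33, 34, 35, 36, 37, 38, 39, 40, 41, 42, 43, 44, 45, 46, 47, 48, 49, 50, 51, 52, 53, 54, 55, 56, 57, 58, 59, 60, 61, 62, 63, 64, 65, 66, 67, 68, 69, 70, 71, 72, 73, 74, 75, 76, 77, 78, 79, 80, 81, 82, 83, 84, 85, 86, 87, 88, 89, 90, 91, 92, 93, 94, 95, 96, 97, 98, 99, 100, 101, 102, 103, 104, 105, 106}


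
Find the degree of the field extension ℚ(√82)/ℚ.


√82 has minimal polynomial x² - 82 (irreducible over ℚ since 82 is squarefree)

[ℚ(√82)/ℚ] = 2


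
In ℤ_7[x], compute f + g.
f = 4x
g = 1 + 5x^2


Add coefficients mod 7:
x^0: 0 + 1 = 1 (mod 7)
x^1: 4 + 0 = 4 (mod 7)
x^2: 0 + 5 = 5 (mod 7)
Result: 1 + 4x + 5x^2

f + g = 1 + 4x + 5x^2


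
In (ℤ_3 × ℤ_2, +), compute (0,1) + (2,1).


Operation: componentwise addition mod (3, 2)
(0,1) + (2,1) = ((a₁+b₁) mod 3, (a₂+b₂) mod 2) with a = (0,1), b = (2,1)

(0,1) + (2,1) = (2,0)


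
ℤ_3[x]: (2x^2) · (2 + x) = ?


Expand and collect like terms; reduce coefficients mod 3:
x^0: 0·2 = 0 ≡ 0 (mod 3)
x^1: 0·1 + 0·2 = 0 ≡ 0 (mod 3)
x^2: 0·1 + 2·2 = 4 ≡ 1 (mod 3)
x^3: 2·1 = 2 ≡ 2 (mod 3)
Result: x^2 + 2x^3

f · g = x^2 + 2x^3


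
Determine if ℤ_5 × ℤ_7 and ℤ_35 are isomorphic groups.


Comparing ℤ_5 × ℤ_7 and ℤ_35:
gcd(5,7) = 1, so ℤ_5 × ℤ_7 ≅ ℤ_35 (CRT)

Yes, ℤ_5 × ℤ_7 ≅ ℤ_35


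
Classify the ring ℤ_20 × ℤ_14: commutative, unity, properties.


Direct product ring; commutative with unity (1,1); but (1,0)·(0,1) = (0,0) gives zero divisors, so not an integral domain
Commutative: Yes
Integral domain: No
Has unity: Yes

ℤ_20 × ℤ_14: Commutative=Yes, Unity=Yes


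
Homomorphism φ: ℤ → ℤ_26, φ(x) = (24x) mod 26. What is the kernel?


Kernel = preimage of identity
ker(φ) = {x ∈ ℤ : 24x ≡ 0 (mod 26)}. gcd(24,26) = 2, so 24x ≡ 0 (mod 26) ⟺ x ≡ 0 (mod 26/2 = 13). Hence ker(φ) = 13ℤ

ker(φ) = 13ℤ


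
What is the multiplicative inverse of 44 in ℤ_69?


Use the extended Euclidean algorithm to write 1 = 44·s + 69·t; then s mod 69 is the inverse.
Euclidean algorithm:
  44 = 0·69 + 44
  69 = 1·44 + 25
  44 = 1·25 + 19
  25 = 1·19 + 6
  19 = 3·6 + 1
  6 = 6·1 + 0
gcd(44,69) = 1
Back-substitution gives: 44·(11) + 69·(-7) = 1
So 44⁻¹ ≡ 11 ≡ 11 (mod 69)
Check: 44 × 11 = 484 ≡ 1 (mod 69) ✓

44⁻¹ ≡ 11 (mod 69)


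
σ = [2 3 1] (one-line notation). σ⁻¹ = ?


To find σ⁻¹, swap domain and range:
σ(1) = 2 → σ⁻¹(2) = 1
σ(2) = 3 → σ⁻¹(3) = 2
σ(3) = 1 → σ⁻¹(1) = 3

σ⁻¹ = [3 1 2]


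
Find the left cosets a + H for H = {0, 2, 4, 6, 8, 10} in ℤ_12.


H = {0, 2, 4, 6, 8, 10}, |H| = 6
Number of cosets = |G|/|H| = 12/6 = 2
0 + H = {0, 2, 4, 6, 8, 10}
1 + H = {1, 3, 5, 7, 9, 11}

Cosets: 0+H={0,2,4,6,8,10}; 1+H={1,3,5,7,9,11}


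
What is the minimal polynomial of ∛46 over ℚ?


∛46 satisfies x³ - 46 = 0, irreducible over ℚ (no rational root; 46 is not a perfect cube)

Minimal polynomial: x³ - 46


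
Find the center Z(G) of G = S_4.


Z(G) = {g ∈ G | gx = xg for all x ∈ G}
S_n is non-abelian for n ≥ 3; Z(S_4) is trivial

Z(S_4) = {e}


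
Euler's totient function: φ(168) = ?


Factor n: 168 = 2^3 × 3 × 7
φ(n) = n · ∏(1 - 1/p) over distinct primes p | n
φ(168) = 168 · (1 - 1/2) · (1 - 1/3) · (1 - 1/7) = 48

φ(168) = 48


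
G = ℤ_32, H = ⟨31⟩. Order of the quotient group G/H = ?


|⟨31⟩| = n / gcd(31, 32) = 32 / 1 = 32
H is normal (ℤ_32 is abelian).
|G/H| = |G| / |H| = 32 / 32 = 1

|G/H| = 1


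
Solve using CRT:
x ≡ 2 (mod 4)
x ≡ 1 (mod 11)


m₁ = 4, m₂ = 11, gcd = 1, so CRT applies. M = m₁·m₂ = 44
Let M₁ = M/m₁ = 11, M₂ = M/m₂ = 4
Find y₁ ≡ M₁⁻¹ (mod m₁): 11⁻¹ ≡ 3 (mod 4)
Find y₂ ≡ M₂⁻¹ (mod m₂): 4⁻¹ ≡ 3 (mod 11)
x = a₁·M₁·y₁ + a₂·M₂·y₂ = 2·11·3 + 1·4·3 = 78
Reduce mod 44: x ≡ 34
Check: 34 mod 4 = 2 ✓, 34 mod 11 = 1 ✓

x ≡ 34 (mod 44)


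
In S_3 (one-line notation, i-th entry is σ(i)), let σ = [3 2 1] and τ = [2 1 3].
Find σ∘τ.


σ∘τ: apply τ first, then σ
1 →τ 2 →σ 2
2 →τ 1 →σ 3
3 →τ 3 →σ 1

σ∘τ = [2 3 1]


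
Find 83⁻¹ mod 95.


Use the extended Euclidean algorithm to write 1 = 83·s + 95·t; then s mod 95 is the inverse.
Euclidean algorithm:
  83 = 0·95 + 83
  95 = 1·83 + 12
  83 = 6·12 + 11
  12 = 1·11 + 1
  11 = 11·1 + 0
gcd(83,95) = 1
Back-substitution gives: 83·(-8) + 95·(7) = 1
So 83⁻¹ ≡ -8 ≡ 87 (mod 95)
Check: 83 × 87 = 7221 ≡ 1 (mod 95) ✓

83⁻¹ ≡ 87 (mod 95)


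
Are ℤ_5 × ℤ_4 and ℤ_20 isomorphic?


Comparing ℤ_5 × ℤ_4 and ℤ_20:
gcd(5,4) = 1, so ℤ_5 × ℤ_4 ≅ ℤ_20 (CRT)

Yes, ℤ_5 × ℤ_4 ≅ ℤ_20


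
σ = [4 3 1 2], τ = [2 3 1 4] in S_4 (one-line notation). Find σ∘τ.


σ∘τ: apply τ first, then σ
1 →τ 2 →σ 3
2 →τ 3 →σ 1
3 →τ 1 →σ 4
4 →τ 4 →σ 2

σ∘τ = [3 1 4 2]


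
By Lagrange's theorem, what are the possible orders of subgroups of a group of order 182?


Lagrange's theorem: |H| divides |G|
|G| = 182
Divisors of 182: 1, 2, 7, 13, 14, 26, 91, 182

Possible subgroup orders: {1, 2, 7, 13, 14, 26, 91, 182}


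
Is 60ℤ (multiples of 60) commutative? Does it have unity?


60ℤ is a commutative ring under +,× but has no multiplicative identity (1 ∉ 60ℤ); it has no zero divisors, but without unity it is not an integral domain
Commutative: Yes
Integral domain: No
Has unity: No

60ℤ (multiples of 60): Commutative=Yes, Unity=No


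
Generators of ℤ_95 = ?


g generates ℤ_n iff gcd(g,n) = 1
Prime factors of 95: 5, 19
Generators are g ∈ {1,...,94} not divisible by any of these primes.
Generators: {1, 2, 3, 4, 6, 7, 8, 9, 11, 12, 13, 14, 16, 17, 18, 21, 22, 23, 24, 26, 27, 28, 29, 31, 32, 33, 34, 36, 37, 39, 41, 42, 43, 44, 46, 47, 48, 49, 51, 52, 53, 54, 56, 58, 59, 61, 62, 63, 64, 66, 67, 68, 69, 71, 72, 73, 74, 77, 78, 79, 81, 82, 83, 84, 86, 87, 88, 89, 91, 92, 93, 94}
Number of generators = φ(95) = 72

Generators of ℤ_95 = {1, 2, 3, 4, 6, 7, 8, 9, 11, 12, 13, 14, 16, 17, 18, 21, 22, 23, 24, 26, 27, 28, 29, 31, 32, 33, 34, 36, 37, 39, 41, 42, 43, 44, 46, 47, 48, 49, 51, 52, 53, 54, 56, 58, 59, 61, 62, 63, 64, 66, 67, 68, 69, 71, 72, 73, 74, 77, 78, 79, 81, 82, 83, 84, 86, 87, 88, 89, 91, 92, 93, 94}


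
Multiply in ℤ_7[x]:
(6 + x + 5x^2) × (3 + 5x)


Expand and collect like terms; reduce coefficients mod 7:
x^0: 6·3 = 18 ≡ 4 (mod 7)
x^1: 6·5 + 1·3 = 33 ≡ 5 (mod 7)
x^2: 1·5 + 5·3 = 20 ≡ 6 (mod 7)
x^3: 5·5 = 25 ≡ 4 (mod 7)
Result: 4 + 5x + 6x^2 + 4x^3

f · g = 4 + 5x + 6x^2 + 4x^3


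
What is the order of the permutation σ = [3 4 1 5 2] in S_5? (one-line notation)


Cycle decomposition: (1 3) (2 4 5)
Cycle lengths: 2, 3
Order = lcm(2, 3) = 6

ord(σ) = 6


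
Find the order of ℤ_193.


ℤ_n has n elements.

|ℤ_193| = 193


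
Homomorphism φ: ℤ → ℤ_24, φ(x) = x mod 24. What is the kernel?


Kernel = preimage of identity
ker(φ) = {x ∈ ℤ : x ≡ 0 (mod 24)} = 24ℤ = {0, ±24, ±48, ...}

ker(φ) = 24ℤ


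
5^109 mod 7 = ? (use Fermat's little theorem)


Fermat's little theorem: if p is prime and gcd(a,p)=1, then a^(p-1) ≡ 1 (mod p)
p = 7 is prime, gcd(5,7) = 1
Reduce exponent: 109 mod 6 = 1
So 5^109 ≡ 5^1 (mod 7)
5^1 mod 7 = 5

5^109 ≡ 5 (mod 7)


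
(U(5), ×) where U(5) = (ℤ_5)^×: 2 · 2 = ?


Operation: multiplication mod 5
2 · 2 = (a × b) mod 5 with a = 2, b = 2

2 · 2 = 4


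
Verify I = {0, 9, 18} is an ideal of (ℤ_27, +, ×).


Check ideal conditions for I = {0, 9, 18} in ℤ_27:
(1) I is an additive subgroup? Yes
(2) For r ∈ ℤ_27 and a ∈ I: r·a ∈ I? Yes

Yes, I is an ideal of ℤ_27


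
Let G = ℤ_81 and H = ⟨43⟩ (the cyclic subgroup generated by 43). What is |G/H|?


|⟨43⟩| = n / gcd(43, 81) = 81 / 1 = 81
H is normal (ℤ_81 is abelian).
|G/H| = |G| / |H| = 81 / 81 = 1

|G/H| = 1


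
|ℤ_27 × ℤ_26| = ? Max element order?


|ℤ_27 × ℤ_26| = 27 × 26 = 702
Max element order = lcm(27,26) = 702
Cyclic? Yes (gcd=1)

|ℤ_27×ℤ_26| = 702, max element order = 702


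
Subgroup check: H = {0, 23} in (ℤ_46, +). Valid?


Subgroup test for H = {0, 23} in (ℤ_46, +):
(1) 0 ∈ H? Yes
(2) Closure: for all a,b ∈ H, (a+b) mod 46 ∈ H? Yes
(3) Inverses: for all a ∈ H, -a mod 46 ∈ H? Yes

Yes, H is a subgroup of ℤ_46


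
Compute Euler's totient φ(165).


Factor n: 165 = 3 × 5 × 11
φ(n) = n · ∏(1 - 1/p) over distinct primes p | n
φ(165) = 165 · (1 - 1/3) · (1 - 1/5) · (1 - 1/11) = 80

φ(165) = 80


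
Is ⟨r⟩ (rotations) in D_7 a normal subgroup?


H = ⟨r⟩ (rotations) in D_7
The rotation subgroup ⟨r⟩ has index 2 in D_7, so it is normal

Yes, normal subgroup


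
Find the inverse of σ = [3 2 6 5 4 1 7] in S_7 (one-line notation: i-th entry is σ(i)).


To find σ⁻¹, swap domain and range:
σ(1) = 3 → σ⁻¹(3) = 1
σ(2) = 2 → σ⁻¹(2) = 2
σ(3) = 6 → σ⁻¹(6) = 3
σ(4) = 5 → σ⁻¹(5) = 4
σ(5) = 4 → σ⁻¹(4) = 5
σ(6) = 1 → σ⁻¹(1) = 6
σ(7) = 7 → σ⁻¹(7) = 7

σ⁻¹ = [6 2 1 5 4 3 7]


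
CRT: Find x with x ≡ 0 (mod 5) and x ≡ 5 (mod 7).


m₁ = 5, m₂ = 7, gcd = 1, so CRT applies. M = m₁·m₂ = 35
Let M₁ = M/m₁ = 7, M₂ = M/m₂ = 5
Find y₁ ≡ M₁⁻¹ (mod m₁): 7⁻¹ ≡ 3 (mod 5)
Find y₂ ≡ M₂⁻¹ (mod m₂): 5⁻¹ ≡ 3 (mod 7)
x = a₁·M₁·y₁ + a₂·M₂·y₂ = 0·7·3 + 5·5·3 = 75
Reduce mod 35: x ≡ 5
Check: 5 mod 5 = 0 ✓, 5 mod 7 = 5 ✓

x ≡ 5 (mod 35)


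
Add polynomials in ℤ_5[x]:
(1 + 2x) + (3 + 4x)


Add coefficients mod 5:
x^0: 1 + 3 = 4 (mod 5)
x^1: 2 + 4 = 1 (mod 5)
Result: 4 + x

f + g = 4 + x


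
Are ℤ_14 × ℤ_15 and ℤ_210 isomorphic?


Comparing ℤ_14 × ℤ_15 and ℤ_210:
gcd(14,15) = 1, so ℤ_14 × ℤ_15 ≅ ℤ_210 (CRT)

Yes, ℤ_14 × ℤ_15 ≅ ℤ_210


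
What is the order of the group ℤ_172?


ℤ_n has n elements.

|ℤ_172| = 172


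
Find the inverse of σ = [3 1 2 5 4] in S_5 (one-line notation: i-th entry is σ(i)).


To find σ⁻¹, swap domain and range:
σ(1) = 3 → σ⁻¹(3) = 1
σ(2) = 1 → σ⁻¹(1) = 2
σ(3) = 2 → σ⁻¹(2) = 3
σ(4) = 5 → σ⁻¹(5) = 4
σ(5) = 4 → σ⁻¹(4) = 5

σ⁻¹ = [2 3 1 5 4]


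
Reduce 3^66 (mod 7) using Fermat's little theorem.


Fermat's little theorem: if p is prime and gcd(a,p)=1, then a^(p-1) ≡ 1 (mod p)
p = 7 is prime, gcd(3,7) = 1
Reduce exponent: 66 mod 6 = 0
So 3^66 ≡ 3^0 (mod 7)
3^0 = 1

3^66 ≡ 1 (mod 7)


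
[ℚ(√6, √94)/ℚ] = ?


[ℚ(√6,√94):ℚ] = [ℚ(√6,√94):ℚ(√6)]·[ℚ(√6):ℚ] = 2·2 = 4

[ℚ(√6, √94)/ℚ] = 4


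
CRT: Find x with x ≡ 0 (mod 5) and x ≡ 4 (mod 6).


m₁ = 5, m₂ = 6, gcd = 1, so CRT applies. M = m₁·m₂ = 30
Let M₁ = M/m₁ = 6, M₂ = M/m₂ = 5
Find y₁ ≡ M₁⁻¹ (mod m₁): 6⁻¹ ≡ 1 (mod 5)
Find y₂ ≡ M₂⁻¹ (mod m₂): 5⁻¹ ≡ 5 (mod 6)
x = a₁·M₁·y₁ + a₂·M₂·y₂ = 0·6·1 + 4·5·5 = 100
Reduce mod 30: x ≡ 10
Check: 10 mod 5 = 0 ✓, 10 mod 6 = 4 ✓

x ≡ 10 (mod 30)


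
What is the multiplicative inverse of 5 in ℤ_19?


Use the extended Euclidean algorithm to write 1 = 5·s + 19·t; then s mod 19 is the inverse.
Euclidean algorithm:
  5 = 0·19 + 5
  19 = 3·5 + 4
  5 = 1·4 + 1
  4 = 4·1 + 0
gcd(5,19) = 1
Back-substitution gives: 5·(4) + 19·(-1) = 1
So 5⁻¹ ≡ 4 ≡ 4 (mod 19)
Check: 5 × 4 = 20 ≡ 1 (mod 19) ✓

5⁻¹ ≡ 4 (mod 19)


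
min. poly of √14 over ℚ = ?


√14 satisfies x² - 14 = 0, irreducible over ℚ since 14 is squarefree

Minimal polynomial: x² - 14


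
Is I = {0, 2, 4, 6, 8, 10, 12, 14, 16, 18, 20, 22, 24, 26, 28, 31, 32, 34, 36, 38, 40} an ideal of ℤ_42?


Check ideal conditions for I = {0, 2, 4, 6, 8, 10, 12, 14, 16, 18, 20, 22, 24, 26, 28, 31, 32, 34, 36, 38, 40} in ℤ_42:
(1) I is an additive subgroup? No
(2) For r ∈ ℤ_42 and a ∈ I: r·a ∈ I? No  [counterexample: r=2, a=36, r·a mod 42 = 30 ∉ I]

No, I is not an ideal of ℤ_42


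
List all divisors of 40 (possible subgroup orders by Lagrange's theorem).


Lagrange's theorem: |H| divides |G|
|G| = 40
Divisors of 40: 1, 2, 4, 5, 8, 10, 20, 40

Possible subgroup orders: {1, 2, 4, 5, 8, 10, 20, 40}


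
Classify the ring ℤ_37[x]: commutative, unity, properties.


ℤ_37 is a field (n prime), so ℤ_37[x] is a commutative integral domain with unity
Commutative: Yes
Integral domain: Yes
Has unity: Yes

ℤ_37[x]: Commutative=Yes, Unity=Yes


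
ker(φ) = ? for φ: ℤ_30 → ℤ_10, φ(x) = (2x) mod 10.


Kernel = preimage of identity
ker(φ) = {x ∈ ℤ_30 : 2x ≡ 0 (mod 10)}. Since 10 | 30, φ is well-defined. The kernel is the cyclic subgroup ⟨5⟩ of ℤ_30 (order 6), i.e. {0, 5, 10, 15, 20, 25}

ker(φ) = {0, 5, 10, 15, 20, 25}


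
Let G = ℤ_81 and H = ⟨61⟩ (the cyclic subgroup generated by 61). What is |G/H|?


|⟨61⟩| = n / gcd(61, 81) = 81 / 1 = 81
H is normal (ℤ_81 is abelian).
|G/H| = |G| / |H| = 81 / 81 = 1

|G/H| = 1


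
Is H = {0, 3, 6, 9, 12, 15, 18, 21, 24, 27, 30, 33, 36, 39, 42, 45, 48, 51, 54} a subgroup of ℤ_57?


Subgroup test for H = {0, 3, 6, 9, 12, 15, 18, 21, 24, 27, 30, 33, 36, 39, 42, 45, 48, 51, 54} in (ℤ_57, +):
(1) 0 ∈ H? Yes
(2) Closure: for all a,b ∈ H, (a+b) mod 57 ∈ H? Yes
(3) Inverses: for all a ∈ H, -a mod 57 ∈ H? Yes

Yes, H is a subgroup of ℤ_57


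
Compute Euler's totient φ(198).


Factor n: 198 = 2 × 3^2 × 11
φ(n) = n · ∏(1 - 1/p) over distinct primes p | n
φ(198) = 198 · (1 - 1/2) · (1 - 1/3) · (1 - 1/11) = 60

φ(198) = 60


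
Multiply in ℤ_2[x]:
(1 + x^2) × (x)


Expand and collect like terms; reduce coefficients mod 2:
x^0: 1·0 = 0 ≡ 0 (mod 2)
x^1: 1·1 + 0·0 = 1 ≡ 1 (mod 2)
x^2: 0·1 + 1·0 = 0 ≡ 0 (mod 2)
x^3: 1·1 = 1 ≡ 1 (mod 2)
Result: x + x^3

f · g = x + x^3


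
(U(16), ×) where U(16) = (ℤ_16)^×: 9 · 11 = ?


Operation: multiplication mod 16
9 · 11 = (a × b) mod 16 with a = 9, b = 11

9 · 11 = 3


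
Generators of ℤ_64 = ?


g generates ℤ_n iff gcd(g,n) = 1
Prime factors of 64: 2
Generators are g ∈ {1,...,63} not divisible by any of these primes.
Generators: {1, 3, 5, 7, 9, 11, 13, 15, 17, 19, 21, 23, 25, 27, 29, 31, 33, 35, 37, 39, 41, 43, 45, 47, 49, 51, 53, 55, 57, 59, 61, 63}
Number of generators = φ(64) = 32

Generators of ℤ_64 = {1, 3, 5, 7, 9, 11, 13, 15, 17, 19, 21, 23, 25, 27, 29, 31, 33, 35, 37, 39, 41, 43, 45, 47, 49, 51, 53, 55, 57, 59, 61, 63}


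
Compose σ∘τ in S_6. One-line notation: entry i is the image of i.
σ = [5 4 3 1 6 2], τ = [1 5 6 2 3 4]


σ∘τ: apply τ first, then σ
1 →τ 1 →σ 5
2 →τ 5 →σ 6
3 →τ 6 →σ 2
4 →τ 2 →σ 4
5 →τ 3 →σ 3
6 →τ 4 →σ 1

σ∘τ = [5 6 2 4 3 1]


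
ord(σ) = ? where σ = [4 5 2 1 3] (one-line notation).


Cycle decomposition: (1 4) (2 5 3)
Cycle lengths: 2, 3
Order = lcm(2, 3) = 6

ord(σ) = 6


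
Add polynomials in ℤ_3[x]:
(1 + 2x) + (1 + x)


Add coefficients mod 3:
x^0: 1 + 1 = 2 (mod 3)
x^1: 2 + 1 = 0 (mod 3)
Result: 2

f + g = 2


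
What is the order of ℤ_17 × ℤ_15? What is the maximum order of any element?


|ℤ_17 × ℤ_15| = 17 × 15 = 255
Max element order = lcm(17,15) = 255
Cyclic? Yes (gcd=1)

|ℤ_17×ℤ_15| = 255, max element order = 255


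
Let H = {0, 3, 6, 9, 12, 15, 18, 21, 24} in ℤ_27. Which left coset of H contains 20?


20 + H = {20 + h (mod 27) : h ∈ H}
20+0=20, 20+3=23, 20+6=26, 20+9=2, 20+12=5, 20+15=8, 20+18=11, 20+21=14, 20+24=17
20 + H = {2, 5, 8, 11, 14, 17, 20, 23, 26} = 2 + H

20 + H = {2, 5, 8, 11, 14, 17, 20, 23, 26}


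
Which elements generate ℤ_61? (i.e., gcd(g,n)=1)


g generates ℤ_n iff gcd(g,n) = 1
Prime factors of 61: 61
Generators are g ∈ {1,...,60} not divisible by any of these primes.
Generators: {1, 2, 3, 4, 5, 6, 7, 8, 9, 10, 11, 12, 13, 14, 15, 16, 17, 18, 19, 20, 21, 22, 23, 24, 25, 26, 27, 28, 29, 30, 31, 32, 33, 34, 35, 36, 37, 38, 39, 40, 41, 42, 43, 44, 45, 46, 47, 48, 49, 50, 51, 52, 53, 54, 55, 56, 57, 58, 59, 60}
Number of generators = φ(61) = 60

Generators of ℤ_61 = {1, 2, 3, 4, 5, 6, 7, 8, 9, 10, 11, 12, 13, 14, 15, 16, 17, 18, 19, 20, 21, 22, 23, 24, 25, 26, 27, 28, 29, 30, 31, 32, 33, 34, 35, 36, 37, 38, 39, 40, 41, 42, 43, 44, 45, 46, 47, 48, 49, 50, 51, 52, 53, 54, 55, 56, 57, 58, 59, 60}


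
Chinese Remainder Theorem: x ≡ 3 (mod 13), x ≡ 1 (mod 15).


m₁ = 13, m₂ = 15, gcd = 1, so CRT applies. M = m₁·m₂ = 195
Let M₁ = M/m₁ = 15, M₂ = M/m₂ = 13
Find y₁ ≡ M₁⁻¹ (mod m₁): 15⁻¹ ≡ 7 (mod 13)
Find y₂ ≡ M₂⁻¹ (mod m₂): 13⁻¹ ≡ 7 (mod 15)
x = a₁·M₁·y₁ + a₂·M₂·y₂ = 3·15·7 + 1·13·7 = 406
Reduce mod 195: x ≡ 16
Check: 16 mod 13 = 3 ✓, 16 mod 15 = 1 ✓

x ≡ 16 (mod 195)


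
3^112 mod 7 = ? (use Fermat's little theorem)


Fermat's little theorem: if p is prime and gcd(a,p)=1, then a^(p-1) ≡ 1 (mod p)
p = 7 is prime, gcd(3,7) = 1
Reduce exponent: 112 mod 6 = 4
So 3^112 ≡ 3^4 (mod 7)
3^4 mod 7 = 4

3^112 ≡ 4 (mod 7)


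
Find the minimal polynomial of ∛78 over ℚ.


∛78 satisfies x³ - 78 = 0, irreducible over ℚ (no rational root; 78 is not a perfect cube)

Minimal polynomial: x³ - 78


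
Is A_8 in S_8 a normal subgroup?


H = A_8 in S_8
A_8 has index 2 in S_8, and every subgroup of index 2 is normal

Yes, normal subgroup


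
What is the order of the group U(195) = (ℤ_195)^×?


U(n) is the group of units mod n; |U(n)| = φ(n)
|U(195)| = φ(195) = 96

|U(195) = (ℤ_195)^×| = 96


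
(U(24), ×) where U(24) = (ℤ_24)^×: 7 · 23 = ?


Operation: multiplication mod 24
7 · 23 = (a × b) mod 24 with a = 7, b = 23

7 · 23 = 17


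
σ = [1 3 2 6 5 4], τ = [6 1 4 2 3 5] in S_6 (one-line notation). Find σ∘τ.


σ∘τ: apply τ first, then σ
1 →τ 6 →σ 4
2 →τ 1 →σ 1
3 →τ 4 →σ 6
4 →τ 2 →σ 3
5 →τ 3 →σ 2
6 →τ 5 →σ 5

σ∘τ = [4 1 6 3 2 5]


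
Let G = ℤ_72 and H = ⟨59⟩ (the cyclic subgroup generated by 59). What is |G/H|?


|⟨59⟩| = n / gcd(59, 72) = 72 / 1 = 72
H is normal (ℤ_72 is abelian).
|G/H| = |G| / |H| = 72 / 72 = 1

|G/H| = 1


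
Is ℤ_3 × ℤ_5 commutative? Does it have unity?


Direct product ring; commutative with unity (1,1); but (1,0)·(0,1) = (0,0) gives zero divisors, so not an integral domain
Commutative: Yes
Integral domain: No
Has unity: Yes

ℤ_3 × ℤ_5: Commutative=Yes, Unity=Yes


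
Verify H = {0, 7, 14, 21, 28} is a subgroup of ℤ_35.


Subgroup test for H = {0, 7, 14, 21, 28} in (ℤ_35, +):
(1) 0 ∈ H? Yes
(2) Closure: for all a,b ∈ H, (a+b) mod 35 ∈ H? Yes
(3) Inverses: for all a ∈ H, -a mod 35 ∈ H? Yes

Yes, H is a subgroup of ℤ_35


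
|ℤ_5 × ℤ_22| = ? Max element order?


|ℤ_5 × ℤ_22| = 5 × 22 = 110
Max element order = lcm(5,22) = 110
Cyclic? Yes (gcd=1)

|ℤ_5×ℤ_22| = 110, max element order = 110


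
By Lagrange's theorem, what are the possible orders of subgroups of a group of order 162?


Lagrange's theorem: |H| divides |G|
|G| = 162
Divisors of 162: 1, 2, 3, 6, 9, 18, 27, 54, 81, 162

Possible subgroup orders: {1, 2, 3, 6, 9, 18, 27, 54, 81, 162}


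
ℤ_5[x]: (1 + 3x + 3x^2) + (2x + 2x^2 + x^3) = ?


Add coefficients mod 5:
x^0: 1 + 0 = 1 (mod 5)
x^1: 3 + 2 = 0 (mod 5)
x^2: 3 + 2 = 0 (mod 5)
x^3: 0 + 1 = 1 (mod 5)
Result: 1 + x^3

f + g = 1 + x^3


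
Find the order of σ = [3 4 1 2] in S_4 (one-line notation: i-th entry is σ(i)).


Cycle decomposition: (1 3) (2 4)
Cycle lengths: 2, 2
Order = lcm(2, 2) = 2

ord(σ) = 2


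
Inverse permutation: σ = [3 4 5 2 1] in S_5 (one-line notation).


To find σ⁻¹, swap domain and range:
σ(1) = 3 → σ⁻¹(3) = 1
σ(2) = 4 → σ⁻¹(4) = 2
σ(3) = 5 → σ⁻¹(5) = 3
σ(4) = 2 → σ⁻¹(2) = 4
σ(5) = 1 → σ⁻¹(1) = 5

σ⁻¹ = [5 4 1 2 3]


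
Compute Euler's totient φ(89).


Factor n: 89 = 89
φ(n) = n · ∏(1 - 1/p) over distinct primes p | n
φ(89) = 89 · (1 - 1/89) = 88

φ(89) = 88


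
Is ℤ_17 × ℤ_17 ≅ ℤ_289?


Comparing ℤ_17 × ℤ_17 and ℤ_289:
gcd(17,17) = 17 ≠ 1. Max element order in ℤ_17×ℤ_17 is lcm(17,17) = 17 < 289, so it has no element of order 289

No, ℤ_17 × ℤ_17 ≇ ℤ_289


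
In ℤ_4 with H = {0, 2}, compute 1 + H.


1 + H = {1 + h (mod 4) : h ∈ H}
1+0=1, 1+2=3

1 + H = {1, 3}


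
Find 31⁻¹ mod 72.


Use the extended Euclidean algorithm to write 1 = 31·s + 72·t; then s mod 72 is the inverse.
Euclidean algorithm:
  31 = 0·72 + 31
  72 = 2·31 + 10
  31 = 3·10 + 1
  10 = 10·1 + 0
gcd(31,72) = 1
Back-substitution gives: 31·(7) + 72·(-3) = 1
So 31⁻¹ ≡ 7 ≡ 7 (mod 72)
Check: 31 × 7 = 217 ≡ 1 (mod 72) ✓

31⁻¹ ≡ 7 (mod 72)


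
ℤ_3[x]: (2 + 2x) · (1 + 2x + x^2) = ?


Expand and collect like terms; reduce coefficients mod 3:
x^0: 2·1 = 2 ≡ 2 (mod 3)
x^1: 2·2 + 2·1 = 6 ≡ 0 (mod 3)
x^2: 2·1 + 2·2 = 6 ≡ 0 (mod 3)
x^3: 2·1 = 2 ≡ 2 (mod 3)
Result: 2 + 2x^3

f · g = 2 + 2x^3


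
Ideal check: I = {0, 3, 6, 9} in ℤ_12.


Check ideal conditions for I = {0, 3, 6, 9} in ℤ_12:
(1) I is an additive subgroup? Yes
(2) For r ∈ ℤ_12 and a ∈ I: r·a ∈ I? Yes

Yes, I is an ideal of ℤ_12


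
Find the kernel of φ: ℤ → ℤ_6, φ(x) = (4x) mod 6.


Kernel = preimage of identity
ker(φ) = {x ∈ ℤ : 4x ≡ 0 (mod 6)}. gcd(4,6) = 2, so 4x ≡ 0 (mod 6) ⟺ x ≡ 0 (mod 6/2 = 3). Hence ker(φ) = 3ℤ

ker(φ) = 3ℤ


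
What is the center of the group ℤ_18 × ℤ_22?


Z(G) = {g ∈ G | gx = xg for all x ∈ G}
Direct product of abelian groups is abelian, so Z(G) = G

Z(ℤ_18 × ℤ_22) = ℤ_18 × ℤ_22


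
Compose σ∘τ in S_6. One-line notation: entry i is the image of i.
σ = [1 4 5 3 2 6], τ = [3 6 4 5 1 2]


σ∘τ: apply τ first, then σ
1 →τ 3 →σ 5
2 →τ 6 →σ 6
3 →τ 4 →σ 3
4 →τ 5 →σ 2
5 →τ 1 →σ 1
6 →τ 2 →σ 4

σ∘τ = [5 6 3 2 1 4]


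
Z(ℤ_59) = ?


Z(G) = {g ∈ G | gx = xg for all x ∈ G}
ℤ_59 is abelian, so Z(G) = G

Z(ℤ_59) = ℤ_59


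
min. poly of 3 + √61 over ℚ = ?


Let α = 3 + √61. Then α - 3 = √61, so (α - 3)² = 61, giving α² - 6α - 52 = 0. Degree 2 and α ∉ ℚ, so this is the minimal polynomial.

Minimal polynomial: x² - 6x - 52


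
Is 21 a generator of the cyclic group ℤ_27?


g generates ℤ_n iff gcd(g, n) = 1
gcd(21, 27) = 3
Since gcd = 3 ≠ 1, ⟨21⟩ has order 9 < 27, so 21 is not a generator.

No, 21 does not generate ℤ_27


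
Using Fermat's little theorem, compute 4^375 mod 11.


Fermat's little theorem: if p is prime and gcd(a,p)=1, then a^(p-1) ≡ 1 (mod p)
p = 11 is prime, gcd(4,11) = 1
Reduce exponent: 375 mod 10 = 5
So 4^375 ≡ 4^5 (mod 11)
4^5 mod 11 = 1

4^375 ≡ 1 (mod 11)


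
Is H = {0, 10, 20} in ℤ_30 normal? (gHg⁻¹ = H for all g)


H = {0, 10, 20} in ℤ_30
ℤ_30 is abelian; every subgroup of an abelian group is normal

Yes, normal subgroup


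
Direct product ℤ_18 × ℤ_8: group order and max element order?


|ℤ_18 × ℤ_8| = 18 × 8 = 144
Max element order = lcm(18,8) = 72
Cyclic? No (gcd=2)

|ℤ_18×ℤ_8| = 144, max element order = 72


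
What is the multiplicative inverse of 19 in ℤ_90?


Use the extended Euclidean algorithm to write 1 = 19·s + 90·t; then s mod 90 is the inverse.
Euclidean algorithm:
  19 = 0·90 + 19
  90 = 4·19 + 14
  19 = 1·14 + 5
  14 = 2·5 + 4
  5 = 1·4 + 1
  4 = 4·1 + 0
gcd(19,90) = 1
Back-substitution gives: 19·(19) + 90·(-4) = 1
So 19⁻¹ ≡ 19 ≡ 19 (mod 90)
Check: 19 × 19 = 361 ≡ 1 (mod 90) ✓

19⁻¹ ≡ 19 (mod 90)


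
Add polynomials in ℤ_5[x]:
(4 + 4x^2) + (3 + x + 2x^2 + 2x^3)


Add coefficients mod 5:
x^0: 4 + 3 = 2 (mod 5)
x^1: 0 + 1 = 1 (mod 5)
x^2: 4 + 2 = 1 (mod 5)
x^3: 0 + 2 = 2 (mod 5)
Result: 2 + x + x^2 + 2x^3

f + g = 2 + x + x^2 + 2x^3


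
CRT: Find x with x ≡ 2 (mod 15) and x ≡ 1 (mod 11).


m₁ = 15, m₂ = 11, gcd = 1, so CRT applies. M = m₁·m₂ = 165
Let M₁ = M/m₁ = 11, M₂ = M/m₂ = 15
Find y₁ ≡ M₁⁻¹ (mod m₁): 11⁻¹ ≡ 11 (mod 15)
Find y₂ ≡ M₂⁻¹ (mod m₂): 15⁻¹ ≡ 3 (mod 11)
x = a₁·M₁·y₁ + a₂·M₂·y₂ = 2·11·11 + 1·15·3 = 287
Reduce mod 165: x ≡ 122
Check: 122 mod 15 = 2 ✓, 122 mod 11 = 1 ✓

x ≡ 122 (mod 165)


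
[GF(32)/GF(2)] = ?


GF(32) = GF(2^5), so the extension degree is 5

[GF(32)/GF(2)] = 5


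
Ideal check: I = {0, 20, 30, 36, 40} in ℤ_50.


Check ideal conditions for I = {0, 20, 30, 36, 40} in ℤ_50:
(1) I is an additive subgroup? No
(2) For r ∈ ℤ_50 and a ∈ I: r·a ∈ I? No  [counterexample: r=2, a=30, r·a mod 50 = 10 ∉ I]

No, I is not an ideal of ℤ_50


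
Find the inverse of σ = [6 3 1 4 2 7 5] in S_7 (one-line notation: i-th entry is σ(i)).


To find σ⁻¹, swap domain and range:
σ(1) = 6 → σ⁻¹(6) = 1
σ(2) = 3 → σ⁻¹(3) = 2
σ(3) = 1 → σ⁻¹(1) = 3
σ(4) = 4 → σ⁻¹(4) = 4
σ(5) = 2 → σ⁻¹(2) = 5
σ(6) = 7 → σ⁻¹(7) = 6
σ(7) = 5 → σ⁻¹(5) = 7

σ⁻¹ = [3 5 2 4 7 1 6]


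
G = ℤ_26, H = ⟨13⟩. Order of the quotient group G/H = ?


|⟨13⟩| = n / gcd(13, 26) = 26 / 13 = 2
H is normal (ℤ_26 is abelian).
|G/H| = |G| / |H| = 26 / 2 = 13

|G/H| = 13


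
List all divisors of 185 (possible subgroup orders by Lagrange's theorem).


Lagrange's theorem: |H| divides |G|
|G| = 185
Divisors of 185: 1, 5, 37, 185

Possible subgroup orders: {1, 5, 37, 185}


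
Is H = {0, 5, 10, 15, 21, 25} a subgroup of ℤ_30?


Subgroup test for H = {0, 5, 10, 15, 21, 25} in (ℤ_30, +):
(1) 0 ∈ H? Yes
(2) Closure: for all a,b ∈ H, (a+b) mod 30 ∈ H? No  [counterexample: 5 + 15 = 20 ∉ H]
(3) Inverses: for all a ∈ H, -a mod 30 ∈ H? No

No, H is not a subgroup of ℤ_30


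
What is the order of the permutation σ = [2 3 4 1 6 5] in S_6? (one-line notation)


Cycle decomposition: (1 2 3 4) (5 6)
Cycle lengths: 4, 2
Order = lcm(4, 2) = 4

ord(σ) = 4


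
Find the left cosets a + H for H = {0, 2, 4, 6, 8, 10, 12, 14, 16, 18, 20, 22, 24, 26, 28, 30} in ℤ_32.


H = {0, 2, 4, 6, 8, 10, 12, 14, 16, 18, 20, 22, 24, 26, 28, 30}, |H| = 16
Number of cosets = |G|/|H| = 32/16 = 2
0 + H = {0, 2, 4, 6, 8, 10, 12, 14, 16, 18, 20, 22, 24, 26, 28, 30}
1 + H = {1, 3, 5, 7, 9, 11, 13, 15, 17, 19, 21, 23, 25, 27, 29, 31}

Cosets: 0+H={0,2,4,6,8,10,12,14,16,18,20,22,24,26,28,30}; 1+H={1,3,5,7,9,11,13,15,17,19,21,23,25,27,29,31}


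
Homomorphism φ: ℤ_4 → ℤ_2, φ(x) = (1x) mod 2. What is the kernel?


Kernel = preimage of identity
ker(φ) = {x ∈ ℤ_4 : 1x ≡ 0 (mod 2)}. Since 2 | 4, φ is well-defined. The kernel is the cyclic subgroup ⟨2⟩ of ℤ_4 (order 2), i.e. {0, 2}

ker(φ) = {0, 2}


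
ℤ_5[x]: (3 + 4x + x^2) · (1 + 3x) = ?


Expand and collect like terms; reduce coefficients mod 5:
x^0: 3·1 = 3 ≡ 3 (mod 5)
x^1: 3·3 + 4·1 = 13 ≡ 3 (mod 5)
x^2: 4·3 + 1·1 = 13 ≡ 3 (mod 5)
x^3: 1·3 = 3 ≡ 3 (mod 5)
Result: 3 + 3x + 3x^2 + 3x^3

f · g = 3 + 3x + 3x^2 + 3x^3


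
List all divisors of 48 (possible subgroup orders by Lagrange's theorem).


Lagrange's theorem: |H| divides |G|
|G| = 48
Divisors of 48: 1, 2, 3, 4, 6, 8, 12, 16, 24, 48

Possible subgroup orders: {1, 2, 3, 4, 6, 8, 12, 16, 24, 48}


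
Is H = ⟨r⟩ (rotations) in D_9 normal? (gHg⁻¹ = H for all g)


H = ⟨r⟩ (rotations) in D_9
The rotation subgroup ⟨r⟩ has index 2 in D_9, so it is normal

Yes, normal subgroup


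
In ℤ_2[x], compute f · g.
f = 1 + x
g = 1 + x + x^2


Expand and collect like terms; reduce coefficients mod 2:
x^0: 1·1 = 1 ≡ 1 (mod 2)
x^1: 1·1 + 1·1 = 2 ≡ 0 (mod 2)
x^2: 1·1 + 1·1 = 2 ≡ 0 (mod 2)
x^3: 1·1 = 1 ≡ 1 (mod 2)
Result: 1 + x^3

f · g = 1 + x^3
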